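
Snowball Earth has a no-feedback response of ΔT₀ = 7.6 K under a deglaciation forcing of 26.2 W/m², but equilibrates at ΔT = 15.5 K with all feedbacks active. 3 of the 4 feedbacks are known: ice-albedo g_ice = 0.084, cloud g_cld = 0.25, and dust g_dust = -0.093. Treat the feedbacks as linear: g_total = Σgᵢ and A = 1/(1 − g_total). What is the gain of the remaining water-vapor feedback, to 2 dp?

Amplification A = ΔT/ΔT₀ = 15.5/7.6 = 2.039.
Total gain g = 1 − 1/A = 1 − 1/2.039 = 0.5096.
Known gains sum to 0.084 + 0.25 − 0.093 = 0.241.
g_wv = 0.5096 − 0.241 = 0.27.

0.27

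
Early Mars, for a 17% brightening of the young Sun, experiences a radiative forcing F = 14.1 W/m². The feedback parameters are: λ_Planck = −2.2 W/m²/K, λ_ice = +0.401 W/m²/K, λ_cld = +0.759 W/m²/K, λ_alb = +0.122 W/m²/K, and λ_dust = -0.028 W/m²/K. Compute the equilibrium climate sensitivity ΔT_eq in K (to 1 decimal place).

Net feedback parameter λ = (−2.2) + (+0.401) + (+0.759) + (+0.122) + (-0.028) = -0.946 W/m²/K.
ΔT = −F/λ = −14.1/(-0.946) = 14.9 K.

14.9 K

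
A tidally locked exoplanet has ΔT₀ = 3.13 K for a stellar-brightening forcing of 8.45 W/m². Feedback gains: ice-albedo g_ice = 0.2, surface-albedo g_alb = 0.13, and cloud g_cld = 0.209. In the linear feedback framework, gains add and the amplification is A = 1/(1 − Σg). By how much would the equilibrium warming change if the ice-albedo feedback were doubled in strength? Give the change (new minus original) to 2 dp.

Original: g = 0.539, ΔT = 3.13/(1−0.539) = 6.7896 K.
With doubled ice-albedo: g' = 0.739, ΔT' = 3.13/(1−0.739) = 11.9923 K.
Change = 11.9923 − 6.7896 = 5.20 K.

5.20 K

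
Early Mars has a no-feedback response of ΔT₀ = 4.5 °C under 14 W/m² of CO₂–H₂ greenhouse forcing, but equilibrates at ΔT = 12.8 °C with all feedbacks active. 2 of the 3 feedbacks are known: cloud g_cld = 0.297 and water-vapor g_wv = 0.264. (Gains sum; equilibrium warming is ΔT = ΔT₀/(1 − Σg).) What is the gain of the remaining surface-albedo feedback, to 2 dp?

0.09

Amplification A = ΔT/ΔT₀ = 12.8/4.5 = 2.844.
Total gain g = 1 − 1/A = 1 − 1/2.844 = 0.6484.
Known gains sum to 0.297 + 0.264 = 0.561.
g_alb = 0.6484 − 0.561 = 0.09.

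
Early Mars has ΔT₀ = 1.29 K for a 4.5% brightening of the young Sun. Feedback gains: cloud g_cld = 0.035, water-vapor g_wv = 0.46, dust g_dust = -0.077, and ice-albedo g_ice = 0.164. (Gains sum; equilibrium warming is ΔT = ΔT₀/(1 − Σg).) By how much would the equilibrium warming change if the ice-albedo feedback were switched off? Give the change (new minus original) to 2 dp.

Original: g = 0.582, ΔT = 1.29/(1−0.582) = 3.0861 K.
Without ice-albedo: g' = 0.418, ΔT' = 1.29/(1−0.418) = 2.2165 K.
Change = 2.2165 − 3.0861 = -0.87 K.

-0.87 K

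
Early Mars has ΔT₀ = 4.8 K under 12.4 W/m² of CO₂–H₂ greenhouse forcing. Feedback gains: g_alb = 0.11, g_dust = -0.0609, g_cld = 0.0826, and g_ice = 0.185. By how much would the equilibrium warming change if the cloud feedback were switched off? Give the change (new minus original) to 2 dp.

-0.76 K

Original: g = 0.3167, ΔT = 4.8/(1−0.3167) = 7.0247 K.
Without cloud: g' = 0.2341, ΔT' = 4.8/(1−0.2341) = 6.2671 K.
Change = 6.2671 − 7.0247 = -0.76 K.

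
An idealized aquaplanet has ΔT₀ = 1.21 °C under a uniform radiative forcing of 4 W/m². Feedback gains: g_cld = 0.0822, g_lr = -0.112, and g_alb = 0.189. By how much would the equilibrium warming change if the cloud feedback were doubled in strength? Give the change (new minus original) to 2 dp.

0.16 °C

Original: g = 0.1592, ΔT = 1.21/(1−0.1592) = 1.4391 °C.
With doubled cloud: g' = 0.2414, ΔT' = 1.21/(1−0.2414) = 1.5950 °C.
Change = 1.5950 − 1.4391 = 0.16 °C.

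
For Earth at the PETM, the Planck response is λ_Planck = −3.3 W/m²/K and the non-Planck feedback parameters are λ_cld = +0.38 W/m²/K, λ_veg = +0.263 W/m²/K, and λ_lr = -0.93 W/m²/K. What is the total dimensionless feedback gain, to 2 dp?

-0.09

Convert to gains: g_cld = 0.38/3.3 = 0.1152; g_veg = 0.263/3.3 = 0.0797; g_lr = -0.93/3.3 = -0.2818.
Total gain g = -0.0869.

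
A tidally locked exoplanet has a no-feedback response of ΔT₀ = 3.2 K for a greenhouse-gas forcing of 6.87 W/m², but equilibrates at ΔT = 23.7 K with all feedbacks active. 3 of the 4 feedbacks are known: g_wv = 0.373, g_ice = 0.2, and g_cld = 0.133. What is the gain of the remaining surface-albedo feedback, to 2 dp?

Amplification A = ΔT/ΔT₀ = 23.7/3.2 = 7.406.
Total gain g = 1 − 1/A = 1 − 1/7.406 = 0.865.
Known gains sum to 0.373 + 0.2 + 0.133 = 0.706.
g_alb = 0.865 − 0.706 = 0.16.

0.16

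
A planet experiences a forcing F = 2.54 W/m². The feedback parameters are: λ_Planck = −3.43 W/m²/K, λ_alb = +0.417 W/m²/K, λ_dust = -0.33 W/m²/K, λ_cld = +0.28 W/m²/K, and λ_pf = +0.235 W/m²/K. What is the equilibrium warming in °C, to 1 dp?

0.9 °C

Net feedback parameter λ = (−3.43) + (+0.417) + (-0.33) + (+0.28) + (+0.235) = -2.828 W/m²/K.
ΔT = −F/λ = −2.54/(-2.828) = 0.9 °C.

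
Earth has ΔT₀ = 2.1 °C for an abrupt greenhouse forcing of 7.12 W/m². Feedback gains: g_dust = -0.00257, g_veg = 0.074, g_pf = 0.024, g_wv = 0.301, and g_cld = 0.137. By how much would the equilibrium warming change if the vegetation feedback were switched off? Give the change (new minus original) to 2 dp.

Original: g = 0.53343, ΔT = 2.1/(1−0.53343) = 4.5009 °C.
Without vegetation: g' = 0.45943, ΔT' = 2.1/(1−0.45943) = 3.8848 °C.
Change = 3.8848 − 4.5009 = -0.62 °C.

-0.62 °C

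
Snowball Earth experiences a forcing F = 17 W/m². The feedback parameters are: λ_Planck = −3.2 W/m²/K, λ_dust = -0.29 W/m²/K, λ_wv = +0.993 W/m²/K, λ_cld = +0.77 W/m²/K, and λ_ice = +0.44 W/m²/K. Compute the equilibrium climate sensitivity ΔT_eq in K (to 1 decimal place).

Net feedback parameter λ = (−3.2) + (-0.29) + (+0.993) + (+0.77) + (+0.44) = -1.287 W/m²/K.
ΔT = −F/λ = −17/(-1.287) = 13.2 K.

13.2 K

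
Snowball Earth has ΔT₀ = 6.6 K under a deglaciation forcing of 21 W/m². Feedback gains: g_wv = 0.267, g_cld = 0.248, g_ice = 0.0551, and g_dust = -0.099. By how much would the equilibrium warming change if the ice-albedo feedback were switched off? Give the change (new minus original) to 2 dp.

-1.18 K

Original: g = 0.4711, ΔT = 6.6/(1−0.4711) = 12.4787 K.
Without ice-albedo: g' = 0.416, ΔT' = 6.6/(1−0.416) = 11.3014 K.
Change = 11.3014 − 12.4787 = -1.18 K.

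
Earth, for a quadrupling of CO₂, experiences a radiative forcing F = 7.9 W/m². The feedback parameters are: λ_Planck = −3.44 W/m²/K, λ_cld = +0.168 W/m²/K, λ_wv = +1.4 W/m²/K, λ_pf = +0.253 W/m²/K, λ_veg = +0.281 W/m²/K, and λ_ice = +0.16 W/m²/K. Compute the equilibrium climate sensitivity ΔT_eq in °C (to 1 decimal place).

6.7 °C

Net feedback parameter λ = (−3.44) + (+0.168) + (+1.4) + (+0.253) + (+0.281) + (+0.16) = -1.178 W/m²/K.
ΔT = −F/λ = −7.9/(-1.178) = 6.7 °C.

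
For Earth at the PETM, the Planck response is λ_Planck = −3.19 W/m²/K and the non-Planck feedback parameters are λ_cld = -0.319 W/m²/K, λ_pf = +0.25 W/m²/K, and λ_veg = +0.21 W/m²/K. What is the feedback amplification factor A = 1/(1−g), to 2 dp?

Convert to gains: g_cld = -0.319/3.19 = -0.1; g_pf = 0.25/3.19 = 0.07837; g_veg = 0.21/3.19 = 0.06583.
Total gain g = 0.0442.
A = 1/(1 − 0.0442) = 1.05.

1.05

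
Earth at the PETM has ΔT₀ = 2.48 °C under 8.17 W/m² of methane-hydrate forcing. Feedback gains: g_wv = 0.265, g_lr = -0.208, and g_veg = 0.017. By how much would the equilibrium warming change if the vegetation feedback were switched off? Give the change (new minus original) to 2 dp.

-0.05 °C

Original: g = 0.074, ΔT = 2.48/(1−0.074) = 2.6782 °C.
Without vegetation: g' = 0.057, ΔT' = 2.48/(1−0.057) = 2.6299 °C.
Change = 2.6299 − 2.6782 = -0.05 °C.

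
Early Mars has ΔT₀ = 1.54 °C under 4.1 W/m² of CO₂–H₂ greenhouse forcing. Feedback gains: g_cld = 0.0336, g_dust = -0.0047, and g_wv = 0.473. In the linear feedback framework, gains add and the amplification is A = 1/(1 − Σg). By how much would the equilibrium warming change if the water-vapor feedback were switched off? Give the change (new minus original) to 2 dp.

-1.51 °C

Original: g = 0.5019, ΔT = 1.54/(1−0.5019) = 3.0917 °C.
Without water-vapor: g' = 0.0289, ΔT' = 1.54/(1−0.0289) = 1.5858 °C.
Change = 1.5858 − 3.0917 = -1.51 °C.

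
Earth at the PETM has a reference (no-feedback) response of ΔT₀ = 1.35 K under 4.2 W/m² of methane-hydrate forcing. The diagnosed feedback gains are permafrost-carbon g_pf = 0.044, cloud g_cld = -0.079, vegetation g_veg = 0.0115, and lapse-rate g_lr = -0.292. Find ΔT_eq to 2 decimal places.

1.03 K

Total gain g = 0.044 − 0.079 + 0.0115 − 0.292 = -0.3155.
Amplification A = 1/(1 + 0.3155) = 0.7602.
ΔT = 1.35 × 0.7602 = 1.03 K.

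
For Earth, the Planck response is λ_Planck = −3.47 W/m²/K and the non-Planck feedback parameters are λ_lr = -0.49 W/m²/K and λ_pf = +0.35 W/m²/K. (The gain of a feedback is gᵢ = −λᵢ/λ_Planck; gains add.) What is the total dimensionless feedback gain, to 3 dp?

Convert to gains: g_lr = -0.49/3.47 = -0.1412; g_pf = 0.35/3.47 = 0.1009.
Total gain g = -0.0403.

-0.040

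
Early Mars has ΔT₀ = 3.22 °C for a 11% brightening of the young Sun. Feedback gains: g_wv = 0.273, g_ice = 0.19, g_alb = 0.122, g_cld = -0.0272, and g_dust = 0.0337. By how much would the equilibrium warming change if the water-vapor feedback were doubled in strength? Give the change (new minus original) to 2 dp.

Original: g = 0.5915, ΔT = 3.22/(1−0.5915) = 7.8825 °C.
With doubled water-vapor: g' = 0.8645, ΔT' = 3.22/(1−0.8645) = 23.7638 °C.
Change = 23.7638 − 7.8825 = 15.88 °C.

15.88 °C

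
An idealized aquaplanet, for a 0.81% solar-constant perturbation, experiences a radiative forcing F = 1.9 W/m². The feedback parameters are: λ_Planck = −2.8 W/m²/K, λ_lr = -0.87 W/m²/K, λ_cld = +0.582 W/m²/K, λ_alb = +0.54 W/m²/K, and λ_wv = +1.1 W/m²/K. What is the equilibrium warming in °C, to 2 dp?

Net feedback parameter λ = (−2.8) + (-0.87) + (+0.582) + (+0.54) + (+1.1) = -1.448 W/m²/K.
ΔT = −F/λ = −1.9/(-1.448) = 1.31 °C.

1.31 °C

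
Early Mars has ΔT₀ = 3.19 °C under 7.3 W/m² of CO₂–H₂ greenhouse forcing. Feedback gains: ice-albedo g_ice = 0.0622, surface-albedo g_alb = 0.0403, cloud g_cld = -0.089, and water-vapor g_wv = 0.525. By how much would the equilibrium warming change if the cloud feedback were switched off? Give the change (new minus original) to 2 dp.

1.65 °C

Original: g = 0.5385, ΔT = 3.19/(1−0.5385) = 6.9122 °C.
Without cloud: g' = 0.6275, ΔT' = 3.19/(1−0.6275) = 8.5638 °C.
Change = 8.5638 − 6.9122 = 1.65 °C.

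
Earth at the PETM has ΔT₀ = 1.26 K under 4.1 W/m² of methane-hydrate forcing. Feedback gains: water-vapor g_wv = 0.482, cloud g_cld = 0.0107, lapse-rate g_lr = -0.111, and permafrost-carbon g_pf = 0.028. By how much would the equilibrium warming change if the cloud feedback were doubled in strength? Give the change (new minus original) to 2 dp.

0.04 K

Original: g = 0.4097, ΔT = 1.26/(1−0.4097) = 2.1345 K.
With doubled cloud: g' = 0.4204, ΔT' = 1.26/(1−0.4204) = 2.1739 K.
Change = 2.1739 − 2.1345 = 0.04 K.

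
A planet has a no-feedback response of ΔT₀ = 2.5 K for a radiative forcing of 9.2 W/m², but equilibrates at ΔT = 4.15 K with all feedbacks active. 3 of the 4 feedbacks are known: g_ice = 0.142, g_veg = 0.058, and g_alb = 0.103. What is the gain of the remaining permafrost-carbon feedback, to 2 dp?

Amplification A = ΔT/ΔT₀ = 4.15/2.5 = 1.66.
Total gain g = 1 − 1/A = 1 − 1/1.66 = 0.3976.
Known gains sum to 0.142 + 0.058 + 0.103 = 0.303.
g_pf = 0.3976 − 0.303 = 0.09.

0.09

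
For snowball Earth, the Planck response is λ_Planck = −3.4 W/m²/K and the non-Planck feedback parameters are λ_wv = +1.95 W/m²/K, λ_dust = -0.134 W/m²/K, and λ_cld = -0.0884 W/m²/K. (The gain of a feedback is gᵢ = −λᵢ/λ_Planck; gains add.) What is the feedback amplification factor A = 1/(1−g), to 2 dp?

Convert to gains: g_wv = 1.95/3.4 = 0.5735; g_dust = -0.134/3.4 = -0.03941; g_cld = -0.0884/3.4 = -0.026.
Total gain g = 0.50809.
A = 1/(1 − 0.50809) = 2.03.

2.03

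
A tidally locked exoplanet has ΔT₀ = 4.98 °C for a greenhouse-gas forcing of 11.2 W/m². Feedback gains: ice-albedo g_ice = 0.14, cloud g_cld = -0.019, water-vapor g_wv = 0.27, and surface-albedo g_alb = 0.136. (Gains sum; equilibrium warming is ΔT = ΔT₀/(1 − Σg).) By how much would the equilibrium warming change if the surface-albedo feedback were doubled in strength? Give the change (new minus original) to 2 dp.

Original: g = 0.527, ΔT = 4.98/(1−0.527) = 10.5285 °C.
With doubled surface-albedo: g' = 0.663, ΔT' = 4.98/(1−0.663) = 14.7774 °C.
Change = 14.7774 − 10.5285 = 4.25 °C.

4.25 °C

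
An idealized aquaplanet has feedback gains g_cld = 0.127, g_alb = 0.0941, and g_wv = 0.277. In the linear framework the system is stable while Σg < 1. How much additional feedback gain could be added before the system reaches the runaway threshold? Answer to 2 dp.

Current total gain = 0.127 + 0.0941 + 0.277 = 0.4981.
Margin to runaway = 1 − 0.4981 = 0.50.

0.50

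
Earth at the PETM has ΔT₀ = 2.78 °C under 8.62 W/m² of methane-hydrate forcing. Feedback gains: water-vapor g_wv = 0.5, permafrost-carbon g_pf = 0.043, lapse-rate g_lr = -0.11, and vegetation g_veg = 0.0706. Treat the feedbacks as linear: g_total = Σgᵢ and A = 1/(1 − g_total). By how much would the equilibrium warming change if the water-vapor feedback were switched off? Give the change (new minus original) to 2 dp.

-2.81 °C

Original: g = 0.5036, ΔT = 2.78/(1−0.5036) = 5.6003 °C.
Without water-vapor: g' = 0.0036, ΔT' = 2.78/(1−0.0036) = 2.7900 °C.
Change = 2.7900 − 5.6003 = -2.81 °C.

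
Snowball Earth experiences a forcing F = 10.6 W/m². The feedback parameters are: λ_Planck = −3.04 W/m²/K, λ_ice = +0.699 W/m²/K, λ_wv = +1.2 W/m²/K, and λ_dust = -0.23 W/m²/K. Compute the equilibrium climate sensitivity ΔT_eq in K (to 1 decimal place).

7.7 K

Net feedback parameter λ = (−3.04) + (+0.699) + (+1.2) + (-0.23) = -1.371 W/m²/K.
ΔT = −F/λ = −10.6/(-1.371) = 7.7 K.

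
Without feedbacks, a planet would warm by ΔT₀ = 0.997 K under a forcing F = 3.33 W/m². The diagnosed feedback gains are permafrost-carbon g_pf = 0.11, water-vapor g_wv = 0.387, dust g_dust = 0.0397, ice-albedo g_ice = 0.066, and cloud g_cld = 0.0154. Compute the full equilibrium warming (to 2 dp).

2.61 K

Total gain g = 0.11 + 0.387 + 0.0397 + 0.066 + 0.0154 = 0.6181.
Amplification A = 1/(1 − 0.6181) = 2.618.
ΔT = 0.997 × 2.618 = 2.61 K.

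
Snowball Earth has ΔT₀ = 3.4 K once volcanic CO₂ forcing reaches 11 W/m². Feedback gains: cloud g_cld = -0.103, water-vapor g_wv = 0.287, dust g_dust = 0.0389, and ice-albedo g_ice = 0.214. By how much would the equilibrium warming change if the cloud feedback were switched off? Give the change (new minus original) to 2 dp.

1.35 K

Original: g = 0.4369, ΔT = 3.4/(1−0.4369) = 6.0380 K.
Without cloud: g' = 0.5399, ΔT' = 3.4/(1−0.5399) = 7.3897 K.
Change = 7.3897 − 6.0380 = 1.35 K.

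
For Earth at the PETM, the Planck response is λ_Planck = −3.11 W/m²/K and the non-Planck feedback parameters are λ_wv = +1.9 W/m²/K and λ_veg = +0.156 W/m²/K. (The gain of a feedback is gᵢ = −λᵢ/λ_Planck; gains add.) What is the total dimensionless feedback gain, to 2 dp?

Convert to gains: g_wv = 1.9/3.11 = 0.6109; g_veg = 0.156/3.11 = 0.05016.
Total gain g = 0.66106.

0.66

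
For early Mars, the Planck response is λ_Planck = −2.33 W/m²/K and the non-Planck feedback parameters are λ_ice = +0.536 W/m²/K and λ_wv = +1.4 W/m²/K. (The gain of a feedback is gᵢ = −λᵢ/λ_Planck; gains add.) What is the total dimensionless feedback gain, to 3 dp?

0.831

Convert to gains: g_ice = 0.536/2.33 = 0.23; g_wv = 1.4/2.33 = 0.6009.
Total gain g = 0.8309.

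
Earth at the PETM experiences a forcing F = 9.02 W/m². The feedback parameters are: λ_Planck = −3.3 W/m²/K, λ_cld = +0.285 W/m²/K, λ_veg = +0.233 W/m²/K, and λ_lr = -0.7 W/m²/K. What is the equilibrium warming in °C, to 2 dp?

2.59 °C

Net feedback parameter λ = (−3.3) + (+0.285) + (+0.233) + (-0.7) = -3.482 W/m²/K.
ΔT = −F/λ = −9.02/(-3.482) = 2.59 °C.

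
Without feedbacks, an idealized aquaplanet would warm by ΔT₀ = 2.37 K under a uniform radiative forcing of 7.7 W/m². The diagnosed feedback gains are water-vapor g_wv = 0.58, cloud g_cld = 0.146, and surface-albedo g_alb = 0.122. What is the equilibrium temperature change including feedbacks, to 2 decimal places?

15.59 K

Total gain g = 0.58 + 0.146 + 0.122 = 0.848.
Amplification A = 1/(1 − 0.848) = 6.579.
ΔT = 2.37 × 6.579 = 15.59 K.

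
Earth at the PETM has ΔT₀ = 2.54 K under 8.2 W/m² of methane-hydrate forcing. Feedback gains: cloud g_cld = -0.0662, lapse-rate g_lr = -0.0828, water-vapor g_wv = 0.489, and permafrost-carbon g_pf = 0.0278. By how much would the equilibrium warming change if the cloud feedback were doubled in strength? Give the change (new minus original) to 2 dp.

Original: g = 0.3678, ΔT = 2.54/(1−0.3678) = 4.0177 K.
With doubled cloud: g' = 0.3016, ΔT' = 2.54/(1−0.3016) = 3.6369 K.
Change = 3.6369 − 4.0177 = -0.38 K.

-0.38 K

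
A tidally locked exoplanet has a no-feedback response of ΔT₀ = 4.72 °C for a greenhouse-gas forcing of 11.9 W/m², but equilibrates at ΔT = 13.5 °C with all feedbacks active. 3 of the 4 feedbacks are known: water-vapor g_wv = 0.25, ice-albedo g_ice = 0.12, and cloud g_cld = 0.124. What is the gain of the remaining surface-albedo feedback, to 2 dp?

0.16

Amplification A = ΔT/ΔT₀ = 13.5/4.72 = 2.86.
Total gain g = 1 − 1/A = 1 − 1/2.86 = 0.6503.
Known gains sum to 0.25 + 0.12 + 0.124 = 0.494.
g_alb = 0.6503 − 0.494 = 0.16.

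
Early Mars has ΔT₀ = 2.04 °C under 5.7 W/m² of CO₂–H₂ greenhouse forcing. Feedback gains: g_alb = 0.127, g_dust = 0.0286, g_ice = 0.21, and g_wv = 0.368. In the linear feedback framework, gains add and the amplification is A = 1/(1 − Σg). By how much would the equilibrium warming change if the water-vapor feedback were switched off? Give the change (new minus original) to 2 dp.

Original: g = 0.7336, ΔT = 2.04/(1−0.7336) = 7.6577 °C.
Without water-vapor: g' = 0.3656, ΔT' = 2.04/(1−0.3656) = 3.2156 °C.
Change = 3.2156 − 7.6577 = -4.44 °C.

-4.44 °C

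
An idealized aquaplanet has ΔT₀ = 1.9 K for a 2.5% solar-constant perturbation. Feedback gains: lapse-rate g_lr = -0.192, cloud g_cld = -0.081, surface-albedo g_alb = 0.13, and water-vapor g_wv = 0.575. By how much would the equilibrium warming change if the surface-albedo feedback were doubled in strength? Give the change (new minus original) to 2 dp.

0.99 K

Original: g = 0.432, ΔT = 1.9/(1−0.432) = 3.3451 K.
With doubled surface-albedo: g' = 0.562, ΔT' = 1.9/(1−0.562) = 4.3379 K.
Change = 4.3379 − 3.3451 = 0.99 K.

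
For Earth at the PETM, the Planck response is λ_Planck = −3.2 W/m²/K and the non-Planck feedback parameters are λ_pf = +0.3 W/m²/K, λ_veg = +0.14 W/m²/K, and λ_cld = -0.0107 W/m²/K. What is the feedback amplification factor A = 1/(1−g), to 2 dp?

Convert to gains: g_pf = 0.3/3.2 = 0.09375; g_veg = 0.14/3.2 = 0.04375; g_cld = -0.0107/3.2 = -0.003344.
Total gain g = 0.134156.
A = 1/(1 − 0.134156) = 1.15.

1.15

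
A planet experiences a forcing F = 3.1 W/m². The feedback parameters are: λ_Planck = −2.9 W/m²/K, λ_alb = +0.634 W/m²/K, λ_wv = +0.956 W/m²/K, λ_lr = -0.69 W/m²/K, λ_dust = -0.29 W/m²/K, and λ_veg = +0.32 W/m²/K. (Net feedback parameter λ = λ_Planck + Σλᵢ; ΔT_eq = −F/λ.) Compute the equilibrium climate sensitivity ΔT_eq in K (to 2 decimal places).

Net feedback parameter λ = (−2.9) + (+0.634) + (+0.956) + (-0.69) + (-0.29) + (+0.32) = -1.97 W/m²/K.
ΔT = −F/λ = −3.1/(-1.97) = 1.57 K.

1.57 K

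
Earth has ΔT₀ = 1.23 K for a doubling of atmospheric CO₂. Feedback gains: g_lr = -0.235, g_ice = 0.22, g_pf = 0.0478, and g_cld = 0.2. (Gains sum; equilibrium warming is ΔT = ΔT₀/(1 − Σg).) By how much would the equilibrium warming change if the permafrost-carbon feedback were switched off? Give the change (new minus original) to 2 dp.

-0.09 K

Original: g = 0.2328, ΔT = 1.23/(1−0.2328) = 1.6032 K.
Without permafrost-carbon: g' = 0.185, ΔT' = 1.23/(1−0.185) = 1.5092 K.
Change = 1.5092 − 1.6032 = -0.09 K.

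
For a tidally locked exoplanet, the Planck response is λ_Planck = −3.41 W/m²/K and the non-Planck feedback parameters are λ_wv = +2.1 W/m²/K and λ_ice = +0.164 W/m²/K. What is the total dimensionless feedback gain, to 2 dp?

Convert to gains: g_wv = 2.1/3.41 = 0.6158; g_ice = 0.164/3.41 = 0.04809.
Total gain g = 0.66389.

0.66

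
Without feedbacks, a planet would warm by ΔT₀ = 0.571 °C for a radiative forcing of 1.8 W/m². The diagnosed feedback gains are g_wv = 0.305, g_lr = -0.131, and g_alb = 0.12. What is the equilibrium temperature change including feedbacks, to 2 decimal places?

0.81 °C

Total gain g = 0.305 − 0.131 + 0.12 = 0.294.
Amplification A = 1/(1 − 0.294) = 1.416.
ΔT = 0.571 × 1.416 = 0.81 °C.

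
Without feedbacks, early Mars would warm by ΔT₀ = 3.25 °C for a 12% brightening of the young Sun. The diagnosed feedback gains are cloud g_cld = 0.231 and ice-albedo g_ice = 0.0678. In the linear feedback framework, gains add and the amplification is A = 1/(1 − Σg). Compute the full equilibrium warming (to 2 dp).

4.63 °C

Total gain g = 0.231 + 0.0678 = 0.2988.
Amplification A = 1/(1 − 0.2988) = 1.426.
ΔT = 3.25 × 1.426 = 4.63 °C.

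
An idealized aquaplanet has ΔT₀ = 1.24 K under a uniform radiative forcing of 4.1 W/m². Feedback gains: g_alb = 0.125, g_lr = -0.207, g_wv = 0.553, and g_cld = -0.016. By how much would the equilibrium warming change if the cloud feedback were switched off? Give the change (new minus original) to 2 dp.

0.07 K

Original: g = 0.455, ΔT = 1.24/(1−0.455) = 2.2752 K.
Without cloud: g' = 0.471, ΔT' = 1.24/(1−0.471) = 2.3440 K.
Change = 2.3440 − 2.2752 = 0.07 K.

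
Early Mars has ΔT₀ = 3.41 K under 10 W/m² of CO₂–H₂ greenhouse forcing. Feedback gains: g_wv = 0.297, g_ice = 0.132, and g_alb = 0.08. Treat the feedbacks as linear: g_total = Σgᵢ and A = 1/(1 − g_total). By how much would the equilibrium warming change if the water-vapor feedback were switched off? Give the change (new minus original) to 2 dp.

Original: g = 0.509, ΔT = 3.41/(1−0.509) = 6.9450 K.
Without water-vapor: g' = 0.212, ΔT' = 3.41/(1−0.212) = 4.3274 K.
Change = 4.3274 − 6.9450 = -2.62 K.

-2.62 K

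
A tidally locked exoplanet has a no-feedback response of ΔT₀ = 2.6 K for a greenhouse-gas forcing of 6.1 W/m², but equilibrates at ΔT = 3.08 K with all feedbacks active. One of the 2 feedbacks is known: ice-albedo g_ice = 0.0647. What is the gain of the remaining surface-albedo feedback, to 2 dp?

0.09

Amplification A = ΔT/ΔT₀ = 3.08/2.6 = 1.185.
Total gain g = 1 − 1/A = 1 − 1/1.185 = 0.1561.
The known gain is 0.0647.
g_alb = 0.1561 − 0.0647 = 0.09.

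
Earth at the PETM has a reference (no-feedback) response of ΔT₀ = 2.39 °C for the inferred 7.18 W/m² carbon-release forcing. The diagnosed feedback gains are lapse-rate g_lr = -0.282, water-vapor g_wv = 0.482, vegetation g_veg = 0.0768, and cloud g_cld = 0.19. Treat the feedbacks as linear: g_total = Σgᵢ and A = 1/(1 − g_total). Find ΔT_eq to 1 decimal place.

4.5 °C

Total gain g = -0.282 + 0.482 + 0.0768 + 0.19 = 0.4668.
Amplification A = 1/(1 − 0.4668) = 1.875.
ΔT = 2.39 × 1.875 = 4.5 °C.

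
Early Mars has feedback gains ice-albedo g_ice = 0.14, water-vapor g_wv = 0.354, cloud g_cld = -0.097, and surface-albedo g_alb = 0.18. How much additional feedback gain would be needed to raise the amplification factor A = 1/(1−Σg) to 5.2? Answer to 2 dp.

Current total gain = 0.577.
Target gain for A = 5.2: g* = 1 − 1/5.2 = 0.8077.
Additional gain needed = 0.8077 − 0.577 = 0.23.

0.23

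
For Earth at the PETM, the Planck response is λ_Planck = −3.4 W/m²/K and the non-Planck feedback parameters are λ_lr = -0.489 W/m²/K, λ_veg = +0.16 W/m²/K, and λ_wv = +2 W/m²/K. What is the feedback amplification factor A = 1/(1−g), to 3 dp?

Convert to gains: g_lr = -0.489/3.4 = -0.1438; g_veg = 0.16/3.4 = 0.04706; g_wv = 2/3.4 = 0.5882.
Total gain g = 0.49146.
A = 1/(1 − 0.49146) = 1.966.

1.966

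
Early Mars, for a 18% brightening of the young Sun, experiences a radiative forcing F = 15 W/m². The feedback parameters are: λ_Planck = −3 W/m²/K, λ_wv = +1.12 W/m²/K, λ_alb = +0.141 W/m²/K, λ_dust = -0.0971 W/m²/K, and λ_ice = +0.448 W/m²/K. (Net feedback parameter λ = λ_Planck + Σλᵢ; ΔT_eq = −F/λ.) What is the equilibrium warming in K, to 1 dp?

Net feedback parameter λ = (−3) + (+1.12) + (+0.141) + (-0.0971) + (+0.448) = -1.3881 W/m²/K.
ΔT = −F/λ = −15/(-1.3881) = 10.8 K.

10.8 K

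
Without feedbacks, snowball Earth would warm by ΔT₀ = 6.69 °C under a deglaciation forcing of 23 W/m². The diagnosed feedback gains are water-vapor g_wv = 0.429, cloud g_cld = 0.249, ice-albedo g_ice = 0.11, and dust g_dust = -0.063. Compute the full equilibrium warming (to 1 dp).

Total gain g = 0.429 + 0.249 + 0.11 − 0.063 = 0.725.
Amplification A = 1/(1 − 0.725) = 3.636.
ΔT = 6.69 × 3.636 = 24.3 °C.

24.3 °C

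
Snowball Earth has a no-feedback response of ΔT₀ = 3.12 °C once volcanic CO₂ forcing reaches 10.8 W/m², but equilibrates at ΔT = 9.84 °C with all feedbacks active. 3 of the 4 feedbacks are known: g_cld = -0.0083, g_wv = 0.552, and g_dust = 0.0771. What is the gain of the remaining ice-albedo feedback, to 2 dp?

Amplification A = ΔT/ΔT₀ = 9.84/3.12 = 3.154.
Total gain g = 1 − 1/A = 1 − 1/3.154 = 0.6829.
Known gains sum to -0.0083 + 0.552 + 0.0771 = 0.6208.
g_ice = 0.6829 − 0.6208 = 0.06.

0.06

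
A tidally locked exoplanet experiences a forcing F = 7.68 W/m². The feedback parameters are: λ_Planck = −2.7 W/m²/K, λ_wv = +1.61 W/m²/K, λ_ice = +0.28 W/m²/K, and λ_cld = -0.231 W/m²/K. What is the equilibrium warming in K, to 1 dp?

7.4 K

Net feedback parameter λ = (−2.7) + (+1.61) + (+0.28) + (-0.231) = -1.041 W/m²/K.
ΔT = −F/λ = −7.68/(-1.041) = 7.4 K.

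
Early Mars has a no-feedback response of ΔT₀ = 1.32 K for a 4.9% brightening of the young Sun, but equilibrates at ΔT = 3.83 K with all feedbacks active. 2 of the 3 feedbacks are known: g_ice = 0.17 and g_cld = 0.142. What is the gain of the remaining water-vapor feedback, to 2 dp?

Amplification A = ΔT/ΔT₀ = 3.83/1.32 = 2.902.
Total gain g = 1 − 1/A = 1 − 1/2.902 = 0.6554.
Known gains sum to 0.17 + 0.142 = 0.312.
g_wv = 0.6554 − 0.312 = 0.34.

0.34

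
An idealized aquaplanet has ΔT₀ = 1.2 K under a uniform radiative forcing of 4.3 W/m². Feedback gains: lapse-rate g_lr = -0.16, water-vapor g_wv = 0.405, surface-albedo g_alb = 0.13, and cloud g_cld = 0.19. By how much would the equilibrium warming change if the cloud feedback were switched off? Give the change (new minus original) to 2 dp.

-0.84 K

Original: g = 0.565, ΔT = 1.2/(1−0.565) = 2.7586 K.
Without cloud: g' = 0.375, ΔT' = 1.2/(1−0.375) = 1.9200 K.
Change = 1.9200 − 2.7586 = -0.84 K.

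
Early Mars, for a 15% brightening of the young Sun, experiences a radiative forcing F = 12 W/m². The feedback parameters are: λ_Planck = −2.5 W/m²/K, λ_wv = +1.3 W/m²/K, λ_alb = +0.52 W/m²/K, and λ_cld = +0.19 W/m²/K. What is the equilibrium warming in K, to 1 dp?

Net feedback parameter λ = (−2.5) + (+1.3) + (+0.52) + (+0.19) = -0.49 W/m²/K.
ΔT = −F/λ = −12/(-0.49) = 24.5 K.

24.5 K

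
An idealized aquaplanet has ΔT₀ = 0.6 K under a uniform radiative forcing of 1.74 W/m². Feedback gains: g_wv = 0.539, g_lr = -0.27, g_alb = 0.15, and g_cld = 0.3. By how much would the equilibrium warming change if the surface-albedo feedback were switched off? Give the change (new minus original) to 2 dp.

-0.74 K

Original: g = 0.719, ΔT = 0.6/(1−0.719) = 2.1352 K.
Without surface-albedo: g' = 0.569, ΔT' = 0.6/(1−0.569) = 1.3921 K.
Change = 1.3921 − 2.1352 = -0.74 K.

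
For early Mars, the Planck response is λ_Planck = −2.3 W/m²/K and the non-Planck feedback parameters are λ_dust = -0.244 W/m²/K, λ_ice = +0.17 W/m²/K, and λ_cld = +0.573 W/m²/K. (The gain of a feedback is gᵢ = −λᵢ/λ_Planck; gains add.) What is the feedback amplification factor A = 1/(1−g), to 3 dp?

Convert to gains: g_dust = -0.244/2.3 = -0.1061; g_ice = 0.17/2.3 = 0.07391; g_cld = 0.573/2.3 = 0.2491.
Total gain g = 0.21691.
A = 1/(1 − 0.21691) = 1.277.

1.277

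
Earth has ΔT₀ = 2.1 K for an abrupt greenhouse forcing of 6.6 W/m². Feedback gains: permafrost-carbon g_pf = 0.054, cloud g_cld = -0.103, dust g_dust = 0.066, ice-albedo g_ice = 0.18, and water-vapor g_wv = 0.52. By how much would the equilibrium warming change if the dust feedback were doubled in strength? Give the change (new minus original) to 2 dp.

Original: g = 0.717, ΔT = 2.1/(1−0.717) = 7.4205 K.
With doubled dust: g' = 0.783, ΔT' = 2.1/(1−0.783) = 9.6774 K.
Change = 9.6774 − 7.4205 = 2.26 K.

2.26 K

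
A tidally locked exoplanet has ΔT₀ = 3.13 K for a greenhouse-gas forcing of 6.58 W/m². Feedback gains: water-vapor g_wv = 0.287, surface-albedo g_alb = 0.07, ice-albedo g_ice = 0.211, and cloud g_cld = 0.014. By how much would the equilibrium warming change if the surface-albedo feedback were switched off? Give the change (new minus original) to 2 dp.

-1.07 K

Original: g = 0.582, ΔT = 3.13/(1−0.582) = 7.4880 K.
Without surface-albedo: g' = 0.512, ΔT' = 3.13/(1−0.512) = 6.4139 K.
Change = 6.4139 − 7.4880 = -1.07 K.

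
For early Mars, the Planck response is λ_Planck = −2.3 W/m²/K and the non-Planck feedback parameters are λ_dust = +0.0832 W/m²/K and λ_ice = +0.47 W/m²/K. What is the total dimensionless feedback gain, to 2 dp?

0.24

Convert to gains: g_dust = 0.0832/2.3 = 0.03617; g_ice = 0.47/2.3 = 0.2043.
Total gain g = 0.24047.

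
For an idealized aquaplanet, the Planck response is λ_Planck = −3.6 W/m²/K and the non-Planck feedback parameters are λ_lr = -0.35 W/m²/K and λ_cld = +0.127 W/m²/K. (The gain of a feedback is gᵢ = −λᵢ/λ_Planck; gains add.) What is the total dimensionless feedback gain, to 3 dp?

-0.062

Convert to gains: g_lr = -0.35/3.6 = -0.09722; g_cld = 0.127/3.6 = 0.03528.
Total gain g = -0.06194.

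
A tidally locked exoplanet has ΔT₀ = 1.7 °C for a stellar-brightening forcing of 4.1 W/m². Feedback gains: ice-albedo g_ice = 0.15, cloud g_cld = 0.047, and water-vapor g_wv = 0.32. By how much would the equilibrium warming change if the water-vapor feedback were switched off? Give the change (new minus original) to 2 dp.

-1.40 °C

Original: g = 0.517, ΔT = 1.7/(1−0.517) = 3.5197 °C.
Without water-vapor: g' = 0.197, ΔT' = 1.7/(1−0.197) = 2.1171 °C.
Change = 2.1171 − 3.5197 = -1.40 °C.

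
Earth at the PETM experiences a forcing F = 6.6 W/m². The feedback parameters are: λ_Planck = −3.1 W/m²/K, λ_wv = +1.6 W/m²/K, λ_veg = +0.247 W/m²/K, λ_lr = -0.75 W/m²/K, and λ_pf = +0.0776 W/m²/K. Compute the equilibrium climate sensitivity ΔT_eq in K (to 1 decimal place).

Net feedback parameter λ = (−3.1) + (+1.6) + (+0.247) + (-0.75) + (+0.0776) = -1.9254 W/m²/K.
ΔT = −F/λ = −6.6/(-1.9254) = 3.4 K.

3.4 K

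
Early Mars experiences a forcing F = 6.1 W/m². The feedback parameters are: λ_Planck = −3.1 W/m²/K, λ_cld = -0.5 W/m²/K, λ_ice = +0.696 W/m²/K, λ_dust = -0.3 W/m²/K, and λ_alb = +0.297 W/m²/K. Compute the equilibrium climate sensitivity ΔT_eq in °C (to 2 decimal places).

Net feedback parameter λ = (−3.1) + (-0.5) + (+0.696) + (-0.3) + (+0.297) = -2.907 W/m²/K.
ΔT = −F/λ = −6.1/(-2.907) = 2.10 °C.

2.10 °C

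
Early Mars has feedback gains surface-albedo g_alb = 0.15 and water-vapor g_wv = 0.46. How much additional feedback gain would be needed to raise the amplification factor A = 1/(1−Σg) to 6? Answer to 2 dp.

Current total gain = 0.61.
Target gain for A = 6: g* = 1 − 1/6 = 0.8333.
Additional gain needed = 0.8333 − 0.61 = 0.22.

0.22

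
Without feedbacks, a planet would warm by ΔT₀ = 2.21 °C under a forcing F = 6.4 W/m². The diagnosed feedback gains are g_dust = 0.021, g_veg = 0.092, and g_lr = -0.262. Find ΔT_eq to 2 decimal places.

1.92 °C

Total gain g = 0.021 + 0.092 − 0.262 = -0.149.
Amplification A = 1/(1 + 0.149) = 0.8703.
ΔT = 2.21 × 0.8703 = 1.92 °C.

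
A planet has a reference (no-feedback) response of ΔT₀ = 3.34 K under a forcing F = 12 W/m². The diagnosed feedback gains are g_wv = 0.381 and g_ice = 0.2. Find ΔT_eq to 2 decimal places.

7.97 K

Total gain g = 0.381 + 0.2 = 0.581.
Amplification A = 1/(1 − 0.581) = 2.387.
ΔT = 3.34 × 2.387 = 7.97 K.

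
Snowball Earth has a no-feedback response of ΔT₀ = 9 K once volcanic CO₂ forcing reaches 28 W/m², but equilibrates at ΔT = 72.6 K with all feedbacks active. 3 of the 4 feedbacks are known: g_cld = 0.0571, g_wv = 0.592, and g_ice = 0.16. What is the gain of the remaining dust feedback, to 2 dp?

0.07

Amplification A = ΔT/ΔT₀ = 72.6/9 = 8.067.
Total gain g = 1 − 1/A = 1 − 1/8.067 = 0.876.
Known gains sum to 0.0571 + 0.592 + 0.16 = 0.8091.
g_dust = 0.876 − 0.8091 = 0.07.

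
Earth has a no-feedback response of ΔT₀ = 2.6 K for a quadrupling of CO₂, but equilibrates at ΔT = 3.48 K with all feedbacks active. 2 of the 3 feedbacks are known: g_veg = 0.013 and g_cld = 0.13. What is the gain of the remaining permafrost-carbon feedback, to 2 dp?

Amplification A = ΔT/ΔT₀ = 3.48/2.6 = 1.338.
Total gain g = 1 − 1/A = 1 − 1/1.338 = 0.2526.
Known gains sum to 0.013 + 0.13 = 0.143.
g_pf = 0.2526 − 0.143 = 0.11.

0.11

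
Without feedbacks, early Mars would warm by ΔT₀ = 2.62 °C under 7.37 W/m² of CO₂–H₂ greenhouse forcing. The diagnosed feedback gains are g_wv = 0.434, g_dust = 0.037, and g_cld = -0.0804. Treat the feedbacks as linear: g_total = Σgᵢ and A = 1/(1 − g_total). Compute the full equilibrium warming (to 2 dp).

Total gain g = 0.434 + 0.037 − 0.0804 = 0.3906.
Amplification A = 1/(1 − 0.3906) = 1.641.
ΔT = 2.62 × 1.641 = 4.30 °C.

4.30 °C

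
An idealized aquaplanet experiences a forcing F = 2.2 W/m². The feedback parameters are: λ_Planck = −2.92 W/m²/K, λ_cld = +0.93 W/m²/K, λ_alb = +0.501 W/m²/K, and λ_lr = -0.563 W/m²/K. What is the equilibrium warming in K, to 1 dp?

1.1 K

Net feedback parameter λ = (−2.92) + (+0.93) + (+0.501) + (-0.563) = -2.052 W/m²/K.
ΔT = −F/λ = −2.2/(-2.052) = 1.1 K.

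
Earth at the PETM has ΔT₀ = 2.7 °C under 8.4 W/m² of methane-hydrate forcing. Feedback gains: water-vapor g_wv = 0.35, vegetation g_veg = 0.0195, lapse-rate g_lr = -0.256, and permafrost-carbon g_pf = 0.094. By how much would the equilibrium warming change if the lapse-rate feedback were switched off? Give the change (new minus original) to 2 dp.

1.63 °C

Original: g = 0.2075, ΔT = 2.7/(1−0.2075) = 3.4069 °C.
Without lapse-rate: g' = 0.4635, ΔT' = 2.7/(1−0.4635) = 5.0326 °C.
Change = 5.0326 − 3.4069 = 1.63 °C.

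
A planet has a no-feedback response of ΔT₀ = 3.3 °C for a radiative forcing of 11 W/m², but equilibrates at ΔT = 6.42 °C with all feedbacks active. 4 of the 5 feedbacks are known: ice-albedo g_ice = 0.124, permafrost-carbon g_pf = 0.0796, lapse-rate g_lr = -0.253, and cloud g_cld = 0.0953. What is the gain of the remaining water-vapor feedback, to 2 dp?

0.44

Amplification A = ΔT/ΔT₀ = 6.42/3.3 = 1.945.
Total gain g = 1 − 1/A = 1 − 1/1.945 = 0.4859.
Known gains sum to 0.124 + 0.0796 − 0.253 + 0.0953 = 0.0459.
g_wv = 0.4859 − 0.0459 = 0.44.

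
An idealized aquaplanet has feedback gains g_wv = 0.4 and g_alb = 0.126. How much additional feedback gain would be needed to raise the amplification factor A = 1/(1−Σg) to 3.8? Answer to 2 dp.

Current total gain = 0.526.
Target gain for A = 3.8: g* = 1 − 1/3.8 = 0.7368.
Additional gain needed = 0.7368 − 0.526 = 0.21.

0.21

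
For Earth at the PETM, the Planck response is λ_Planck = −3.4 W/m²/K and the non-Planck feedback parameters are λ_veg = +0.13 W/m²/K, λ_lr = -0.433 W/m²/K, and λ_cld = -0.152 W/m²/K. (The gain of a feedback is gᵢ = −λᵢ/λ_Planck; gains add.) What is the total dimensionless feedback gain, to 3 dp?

-0.134

Convert to gains: g_veg = 0.13/3.4 = 0.03824; g_lr = -0.433/3.4 = -0.1274; g_cld = -0.152/3.4 = -0.04471.
Total gain g = -0.13387.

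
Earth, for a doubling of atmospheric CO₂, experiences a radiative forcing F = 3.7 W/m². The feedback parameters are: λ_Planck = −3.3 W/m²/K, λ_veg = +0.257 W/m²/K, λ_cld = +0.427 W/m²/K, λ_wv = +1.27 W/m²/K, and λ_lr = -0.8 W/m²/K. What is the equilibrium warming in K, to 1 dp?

1.7 K

Net feedback parameter λ = (−3.3) + (+0.257) + (+0.427) + (+1.27) + (-0.8) = -2.146 W/m²/K.
ΔT = −F/λ = −3.7/(-2.146) = 1.7 K.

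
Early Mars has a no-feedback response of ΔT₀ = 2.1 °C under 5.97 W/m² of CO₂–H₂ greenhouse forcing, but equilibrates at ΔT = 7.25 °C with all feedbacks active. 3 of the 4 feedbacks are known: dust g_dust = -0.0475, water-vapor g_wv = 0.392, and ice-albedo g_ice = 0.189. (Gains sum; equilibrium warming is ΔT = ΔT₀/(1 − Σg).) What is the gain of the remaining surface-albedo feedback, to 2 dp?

0.18

Amplification A = ΔT/ΔT₀ = 7.25/2.1 = 3.452.
Total gain g = 1 − 1/A = 1 − 1/3.452 = 0.7103.
Known gains sum to -0.0475 + 0.392 + 0.189 = 0.5335.
g_alb = 0.7103 − 0.5335 = 0.18.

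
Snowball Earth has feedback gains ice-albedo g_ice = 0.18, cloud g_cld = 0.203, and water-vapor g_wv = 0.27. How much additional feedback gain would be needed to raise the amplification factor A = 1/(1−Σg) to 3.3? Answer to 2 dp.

Current total gain = 0.653.
Target gain for A = 3.3: g* = 1 − 1/3.3 = 0.697.
Additional gain needed = 0.697 − 0.653 = 0.04.

0.04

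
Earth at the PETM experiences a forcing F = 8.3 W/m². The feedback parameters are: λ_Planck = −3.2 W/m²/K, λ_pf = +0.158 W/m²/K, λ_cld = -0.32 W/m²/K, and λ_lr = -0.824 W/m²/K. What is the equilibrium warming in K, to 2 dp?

Net feedback parameter λ = (−3.2) + (+0.158) + (-0.32) + (-0.824) = -4.186 W/m²/K.
ΔT = −F/λ = −8.3/(-4.186) = 1.98 K.

1.98 K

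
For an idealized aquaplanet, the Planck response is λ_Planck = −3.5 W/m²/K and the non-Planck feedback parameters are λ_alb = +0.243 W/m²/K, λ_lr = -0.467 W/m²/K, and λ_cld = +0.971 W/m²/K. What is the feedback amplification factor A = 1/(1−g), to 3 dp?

1.271

Convert to gains: g_alb = 0.243/3.5 = 0.06943; g_lr = -0.467/3.5 = -0.1334; g_cld = 0.971/3.5 = 0.2774.
Total gain g = 0.21343.
A = 1/(1 − 0.21343) = 1.271.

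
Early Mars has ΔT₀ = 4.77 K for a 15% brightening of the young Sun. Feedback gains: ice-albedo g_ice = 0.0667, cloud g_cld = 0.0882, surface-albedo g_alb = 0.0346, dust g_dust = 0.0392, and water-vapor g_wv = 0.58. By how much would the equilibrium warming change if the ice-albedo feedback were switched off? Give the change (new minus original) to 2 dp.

-6.45 K

Original: g = 0.8087, ΔT = 4.77/(1−0.8087) = 24.9347 K.
Without ice-albedo: g' = 0.742, ΔT' = 4.77/(1−0.742) = 18.4884 K.
Change = 18.4884 − 24.9347 = -6.45 K.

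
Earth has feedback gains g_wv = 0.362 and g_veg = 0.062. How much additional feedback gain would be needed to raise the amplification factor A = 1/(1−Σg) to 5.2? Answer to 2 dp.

Current total gain = 0.424.
Target gain for A = 5.2: g* = 1 − 1/5.2 = 0.8077.
Additional gain needed = 0.8077 − 0.424 = 0.38.

0.38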